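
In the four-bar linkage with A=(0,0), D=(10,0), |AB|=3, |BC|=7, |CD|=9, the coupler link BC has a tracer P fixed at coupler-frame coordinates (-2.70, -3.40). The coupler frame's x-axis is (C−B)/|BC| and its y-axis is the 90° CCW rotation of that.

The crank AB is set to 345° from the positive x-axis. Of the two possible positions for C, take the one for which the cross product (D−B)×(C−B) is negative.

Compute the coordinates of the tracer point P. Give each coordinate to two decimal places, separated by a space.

A=(0,0), D=(10.00,0)
B = A + 3.00·(cos345°, sin345°) = (2.8978, -0.7765)
|BD| = 7.1445
circle(B,7.00) ∩ circle(D,9.00): a=1.3328, h=6.8719
  candidates: C₊=(3.4758,6.1996) cross=49.097; C₋=(4.9695,-7.4629) cross=-49.097
  mode - wants cross < 0 → take C=(4.9695,-7.4629) (cross=-49.097)
ex = (C−B)/|BC| = (0.2960,-0.9552); ey = (0.9552,0.2960)
P = B + -2.70·ex + -3.40·ey = (-1.1490,0.7963)

-1.15 0.80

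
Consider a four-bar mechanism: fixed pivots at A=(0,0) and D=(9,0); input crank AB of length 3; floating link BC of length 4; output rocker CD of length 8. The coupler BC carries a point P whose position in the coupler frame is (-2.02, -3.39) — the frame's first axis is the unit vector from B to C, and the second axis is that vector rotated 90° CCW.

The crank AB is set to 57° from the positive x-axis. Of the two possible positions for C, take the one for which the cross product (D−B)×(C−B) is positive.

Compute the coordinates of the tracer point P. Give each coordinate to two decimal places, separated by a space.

A=(0,0), D=(9.00,0)
B = A + 3.00·(cos57°, sin57°) = (1.6339, 2.5160)
|BD| = 7.7839
circle(B,4.00) ∩ circle(D,8.00): a=0.8087, h=3.9174
  candidates: C₊=(3.6654,5.9617) cross=30.493; C₋=(1.1330,-1.4525) cross=-30.493
  mode + wants cross > 0 → take C=(3.6654,5.9617) (cross=30.493)
ex = (C−B)/|BC| = (0.5079,0.8614); ey = (-0.8614,0.5079)
P = B + -2.02·ex + -3.39·ey = (3.5283,-0.9458)

3.53 -0.95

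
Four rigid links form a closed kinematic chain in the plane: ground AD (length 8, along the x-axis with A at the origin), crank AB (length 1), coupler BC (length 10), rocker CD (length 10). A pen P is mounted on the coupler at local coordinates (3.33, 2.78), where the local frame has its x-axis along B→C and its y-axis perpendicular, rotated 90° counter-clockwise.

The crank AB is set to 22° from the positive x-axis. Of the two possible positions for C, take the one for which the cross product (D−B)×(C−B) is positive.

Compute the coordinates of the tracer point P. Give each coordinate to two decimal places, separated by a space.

A=(0,0), D=(8.00,0)
B = A + 1.00·(cos22°, sin22°) = (0.9272, 0.3746)
|BD| = 7.0827
circle(B,10.00) ∩ circle(D,10.00): a=3.5414, h=9.3519
  candidates: C₊=(4.9582,9.5262) cross=66.237; C₋=(3.9690,-9.1515) cross=-66.237
  mode + wants cross > 0 → take C=(4.9582,9.5262) (cross=66.237)
ex = (C−B)/|BC| = (0.4031,0.9152); ey = (-0.9152,0.4031)
P = B + 3.33·ex + 2.78·ey = (-0.2746,4.5427)

-0.27 4.54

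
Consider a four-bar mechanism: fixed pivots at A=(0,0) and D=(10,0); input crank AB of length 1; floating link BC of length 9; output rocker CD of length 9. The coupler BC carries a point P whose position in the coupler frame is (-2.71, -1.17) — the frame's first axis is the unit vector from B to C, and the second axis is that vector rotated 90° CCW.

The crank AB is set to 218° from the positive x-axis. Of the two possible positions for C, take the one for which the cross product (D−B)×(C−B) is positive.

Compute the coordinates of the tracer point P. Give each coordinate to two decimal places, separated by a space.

-1.31 -3.52

A=(0,0), D=(10.00,0)
B = A + 1.00·(cos218°, sin218°) = (-0.7880, -0.6157)
|BD| = 10.8056
circle(B,9.00) ∩ circle(D,9.00): a=5.4028, h=7.1979
  candidates: C₊=(4.1959,6.8784) cross=77.778; C₋=(5.0161,-7.4941) cross=-77.778
  mode + wants cross > 0 → take C=(4.1959,6.8784) (cross=77.778)
ex = (C−B)/|BC| = (0.5538,0.8327); ey = (-0.8327,0.5538)
P = B + -2.71·ex + -1.17·ey = (-1.3145,-3.5201)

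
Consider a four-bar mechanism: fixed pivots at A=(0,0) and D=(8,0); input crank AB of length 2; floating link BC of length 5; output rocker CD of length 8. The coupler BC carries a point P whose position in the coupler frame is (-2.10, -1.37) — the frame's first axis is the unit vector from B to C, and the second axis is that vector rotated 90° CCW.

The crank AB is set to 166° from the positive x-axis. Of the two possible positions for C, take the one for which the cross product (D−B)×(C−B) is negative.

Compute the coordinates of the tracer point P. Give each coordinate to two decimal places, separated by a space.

-4.26 1.45

A=(0,0), D=(8.00,0)
B = A + 2.00·(cos166°, sin166°) = (-1.9406, 0.4838)
|BD| = 9.9524
circle(B,5.00) ∩ circle(D,8.00): a=3.0168, h=3.9873
  candidates: C₊=(1.2665,4.3198) cross=39.683; C₋=(0.8788,-3.6454) cross=-39.683
  mode - wants cross < 0 → take C=(0.8788,-3.6454) (cross=-39.683)
ex = (C−B)/|BC| = (0.5639,-0.8259); ey = (0.8259,0.5639)
P = B + -2.10·ex + -1.37·ey = (-4.2562,1.4456)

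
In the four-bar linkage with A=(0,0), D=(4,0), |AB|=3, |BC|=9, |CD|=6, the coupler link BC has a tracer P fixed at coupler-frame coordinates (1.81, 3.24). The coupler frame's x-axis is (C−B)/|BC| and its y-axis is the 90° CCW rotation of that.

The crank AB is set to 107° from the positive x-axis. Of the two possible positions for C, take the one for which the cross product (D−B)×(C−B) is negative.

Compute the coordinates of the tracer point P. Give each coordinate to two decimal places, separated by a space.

A=(0,0), D=(4.00,0)
B = A + 3.00·(cos107°, sin107°) = (-0.8771, 2.8689)
|BD| = 5.6583
circle(B,9.00) ∩ circle(D,6.00): a=6.8056, h=5.8893
  candidates: C₊=(7.9749,4.4945) cross=33.324; C₋=(2.0028,-5.6579) cross=-33.324
  mode - wants cross < 0 → take C=(2.0028,-5.6579) (cross=-33.324)
ex = (C−B)/|BC| = (0.3200,-0.9474); ey = (0.9474,0.3200)
P = B + 1.81·ex + 3.24·ey = (2.7717,2.1909)

2.77 2.19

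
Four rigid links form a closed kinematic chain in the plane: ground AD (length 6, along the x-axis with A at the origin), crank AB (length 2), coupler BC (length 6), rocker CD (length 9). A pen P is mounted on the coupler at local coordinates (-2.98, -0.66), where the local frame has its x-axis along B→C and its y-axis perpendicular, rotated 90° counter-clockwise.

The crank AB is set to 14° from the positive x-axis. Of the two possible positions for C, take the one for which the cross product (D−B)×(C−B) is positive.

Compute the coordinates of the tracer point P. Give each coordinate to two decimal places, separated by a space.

A=(0,0), D=(6.00,0)
B = A + 2.00·(cos14°, sin14°) = (1.9406, 0.4838)
|BD| = 4.0881
circle(B,6.00) ∩ circle(D,9.00): a=-3.4597, h=4.9021
  candidates: C₊=(-0.9146,5.7610) cross=20.041; C₋=(-2.0749,-3.9744) cross=-20.041
  mode + wants cross > 0 → take C=(-0.9146,5.7610) (cross=20.041)
ex = (C−B)/|BC| = (-0.4759,0.8795); ey = (-0.8795,-0.4759)
P = B + -2.98·ex + -0.66·ey = (3.9391,-1.8231)

3.94 -1.82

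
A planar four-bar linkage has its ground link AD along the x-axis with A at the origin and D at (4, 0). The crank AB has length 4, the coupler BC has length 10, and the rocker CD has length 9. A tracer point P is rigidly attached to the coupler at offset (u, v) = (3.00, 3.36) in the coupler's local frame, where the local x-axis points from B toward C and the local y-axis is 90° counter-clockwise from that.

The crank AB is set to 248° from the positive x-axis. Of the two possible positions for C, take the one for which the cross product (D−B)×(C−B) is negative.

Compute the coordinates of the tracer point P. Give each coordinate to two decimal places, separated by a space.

2.72 -2.12

A=(0,0), D=(4.00,0)
B = A + 4.00·(cos248°, sin248°) = (-1.4984, -3.7087)
|BD| = 6.6323
circle(B,10.00) ∩ circle(D,9.00): a=4.7485, h=8.8006
  candidates: C₊=(-2.4830,6.2427) cross=58.369; C₋=(7.3595,-8.3495) cross=-58.369
  mode - wants cross < 0 → take C=(7.3595,-8.3495) (cross=-58.369)
ex = (C−B)/|BC| = (0.8858,-0.4641); ey = (0.4641,0.8858)
P = B + 3.00·ex + 3.36·ey = (2.7182,-2.1247)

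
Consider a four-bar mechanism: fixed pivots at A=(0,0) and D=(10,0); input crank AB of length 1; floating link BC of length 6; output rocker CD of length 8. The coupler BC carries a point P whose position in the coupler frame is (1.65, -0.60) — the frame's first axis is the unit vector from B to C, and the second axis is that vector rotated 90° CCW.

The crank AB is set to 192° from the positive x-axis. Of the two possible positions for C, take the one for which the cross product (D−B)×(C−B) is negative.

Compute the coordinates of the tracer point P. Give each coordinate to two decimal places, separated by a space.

-0.22 -1.79

A=(0,0), D=(10.00,0)
B = A + 1.00·(cos192°, sin192°) = (-0.9781, -0.2079)
|BD| = 10.9801
circle(B,6.00) ∩ circle(D,8.00): a=4.2150, h=4.2701
  candidates: C₊=(3.1553,4.1412) cross=46.886; C₋=(3.3170,-4.3974) cross=-46.886
  mode - wants cross < 0 → take C=(3.3170,-4.3974) (cross=-46.886)
ex = (C−B)/|BC| = (0.7159,-0.6982); ey = (0.6982,0.7159)
P = B + 1.65·ex + -0.60·ey = (-0.2159,-1.7895)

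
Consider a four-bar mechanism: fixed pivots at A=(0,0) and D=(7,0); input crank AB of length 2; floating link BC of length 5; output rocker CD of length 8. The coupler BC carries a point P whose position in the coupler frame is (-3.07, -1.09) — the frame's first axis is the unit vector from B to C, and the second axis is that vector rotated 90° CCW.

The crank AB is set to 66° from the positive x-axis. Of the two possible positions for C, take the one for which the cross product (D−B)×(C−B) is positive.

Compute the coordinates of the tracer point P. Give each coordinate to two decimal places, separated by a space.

0.86 -1.43

A=(0,0), D=(7.00,0)
B = A + 2.00·(cos66°, sin66°) = (0.8135, 1.8271)
|BD| = 6.4507
circle(B,5.00) ∩ circle(D,8.00): a=0.2024, h=4.9959
  candidates: C₊=(2.4226,6.5611) cross=32.227; C₋=(-0.4074,-3.0216) cross=-32.227
  mode + wants cross > 0 → take C=(2.4226,6.5611) (cross=32.227)
ex = (C−B)/|BC| = (0.3218,0.9468); ey = (-0.9468,0.3218)
P = B + -3.07·ex + -1.09·ey = (0.8575,-1.4304)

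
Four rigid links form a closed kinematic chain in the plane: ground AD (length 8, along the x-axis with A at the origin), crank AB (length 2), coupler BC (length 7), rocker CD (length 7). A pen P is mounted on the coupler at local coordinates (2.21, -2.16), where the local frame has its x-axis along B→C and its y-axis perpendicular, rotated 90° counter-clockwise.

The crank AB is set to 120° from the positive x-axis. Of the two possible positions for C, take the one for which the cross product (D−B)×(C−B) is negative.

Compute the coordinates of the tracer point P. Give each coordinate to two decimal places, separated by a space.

-1.77 -1.26

A=(0,0), D=(8.00,0)
B = A + 2.00·(cos120°, sin120°) = (-1.0000, 1.7321)
|BD| = 9.1652
circle(B,7.00) ∩ circle(D,7.00): a=4.5826, h=5.2915
  candidates: C₊=(4.5000,6.0622) cross=48.497; C₋=(2.5000,-4.3301) cross=-48.497
  mode - wants cross < 0 → take C=(2.5000,-4.3301) (cross=-48.497)
ex = (C−B)/|BC| = (0.5000,-0.8660); ey = (0.8660,0.5000)
P = B + 2.21·ex + -2.16·ey = (-1.7656,-1.2619)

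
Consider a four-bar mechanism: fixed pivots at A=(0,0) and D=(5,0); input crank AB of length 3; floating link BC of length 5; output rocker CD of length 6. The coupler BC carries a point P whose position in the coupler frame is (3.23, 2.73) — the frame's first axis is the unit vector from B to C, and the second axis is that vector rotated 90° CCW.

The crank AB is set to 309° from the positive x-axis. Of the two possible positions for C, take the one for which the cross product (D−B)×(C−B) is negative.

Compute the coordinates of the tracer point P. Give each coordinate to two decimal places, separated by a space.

A=(0,0), D=(5.00,0)
B = A + 3.00·(cos309°, sin309°) = (1.8880, -2.3314)
|BD| = 3.8885
circle(B,5.00) ∩ circle(D,6.00): a=0.5298, h=4.9719
  candidates: C₊=(-0.6690,1.9653) cross=19.333; C₋=(5.2930,-5.9928) cross=-19.333
  mode - wants cross < 0 → take C=(5.2930,-5.9928) (cross=-19.333)
ex = (C−B)/|BC| = (0.6810,-0.7323); ey = (0.7323,0.6810)
P = B + 3.23·ex + 2.73·ey = (6.0867,-2.8376)

6.09 -2.84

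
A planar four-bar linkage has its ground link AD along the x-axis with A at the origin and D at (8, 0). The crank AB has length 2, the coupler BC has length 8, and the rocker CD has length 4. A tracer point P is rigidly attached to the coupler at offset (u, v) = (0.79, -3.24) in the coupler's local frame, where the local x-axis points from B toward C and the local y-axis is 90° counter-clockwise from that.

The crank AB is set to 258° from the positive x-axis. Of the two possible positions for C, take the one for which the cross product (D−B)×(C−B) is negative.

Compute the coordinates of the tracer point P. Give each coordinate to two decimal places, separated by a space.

-0.46 -5.29

A=(0,0), D=(8.00,0)
B = A + 2.00·(cos258°, sin258°) = (-0.4158, -1.9563)
|BD| = 8.6402
circle(B,8.00) ∩ circle(D,4.00): a=7.0978, h=3.6907
  candidates: C₊=(5.6620,3.2456) cross=31.888; C₋=(7.3333,-3.9440) cross=-31.888
  mode - wants cross < 0 → take C=(7.3333,-3.9440) (cross=-31.888)
ex = (C−B)/|BC| = (0.9686,-0.2485); ey = (0.2485,0.9686)
P = B + 0.79·ex + -3.24·ey = (-0.4556,-5.2910)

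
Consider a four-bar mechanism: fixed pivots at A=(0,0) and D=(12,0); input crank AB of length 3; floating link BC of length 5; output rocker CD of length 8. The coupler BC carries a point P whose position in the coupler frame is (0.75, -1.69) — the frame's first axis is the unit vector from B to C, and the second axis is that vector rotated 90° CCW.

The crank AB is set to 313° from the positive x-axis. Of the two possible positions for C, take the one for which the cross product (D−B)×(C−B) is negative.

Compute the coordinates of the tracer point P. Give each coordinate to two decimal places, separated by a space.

A=(0,0), D=(12.00,0)
B = A + 3.00·(cos313°, sin313°) = (2.0460, -2.1941)
|BD| = 10.1929
circle(B,5.00) ∩ circle(D,8.00): a=3.1834, h=3.8557
  candidates: C₊=(4.3248,2.2564) cross=39.300; C₋=(5.9847,-5.2741) cross=-39.300
  mode - wants cross < 0 → take C=(5.9847,-5.2741) (cross=-39.300)
ex = (C−B)/|BC| = (0.7877,-0.6160); ey = (0.6160,0.7877)
P = B + 0.75·ex + -1.69·ey = (1.5957,-3.9873)

1.60 -3.99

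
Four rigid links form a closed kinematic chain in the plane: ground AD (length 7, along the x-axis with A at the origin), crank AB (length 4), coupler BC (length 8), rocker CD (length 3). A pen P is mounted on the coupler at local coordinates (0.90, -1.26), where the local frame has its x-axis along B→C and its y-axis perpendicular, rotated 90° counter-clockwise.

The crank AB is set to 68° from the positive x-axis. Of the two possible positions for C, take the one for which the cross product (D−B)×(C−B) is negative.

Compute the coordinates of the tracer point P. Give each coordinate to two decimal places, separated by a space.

0.98 2.25

A=(0,0), D=(7.00,0)
B = A + 4.00·(cos68°, sin68°) = (1.4984, 3.7087)
|BD| = 6.6349
circle(B,8.00) ∩ circle(D,3.00): a=7.4622, h=2.8837
  candidates: C₊=(9.2979,1.9287) cross=19.133; C₋=(6.0741,-2.8535) cross=-19.133
  mode - wants cross < 0 → take C=(6.0741,-2.8535) (cross=-19.133)
ex = (C−B)/|BC| = (0.5720,-0.8203); ey = (0.8203,0.5720)
P = B + 0.90·ex + -1.26·ey = (0.9796,2.2498)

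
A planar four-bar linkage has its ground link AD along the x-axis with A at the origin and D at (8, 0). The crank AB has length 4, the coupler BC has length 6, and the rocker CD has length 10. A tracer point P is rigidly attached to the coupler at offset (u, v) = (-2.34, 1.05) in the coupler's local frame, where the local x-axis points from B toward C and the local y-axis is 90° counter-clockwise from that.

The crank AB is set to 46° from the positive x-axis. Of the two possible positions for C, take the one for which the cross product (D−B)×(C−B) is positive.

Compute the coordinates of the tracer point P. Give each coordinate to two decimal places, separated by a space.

A=(0,0), D=(8.00,0)
B = A + 4.00·(cos46°, sin46°) = (2.7786, 2.8774)
|BD| = 5.9617
circle(B,6.00) ∩ circle(D,10.00): a=-2.3867, h=5.5049
  candidates: C₊=(3.3451,8.8506) cross=32.818; C₋=(-1.9686,-0.7920) cross=-32.818
  mode + wants cross > 0 → take C=(3.3451,8.8506) (cross=32.818)
ex = (C−B)/|BC| = (0.0944,0.9955); ey = (-0.9955,0.0944)
P = B + -2.34·ex + 1.05·ey = (1.5124,0.6470)

1.51 0.65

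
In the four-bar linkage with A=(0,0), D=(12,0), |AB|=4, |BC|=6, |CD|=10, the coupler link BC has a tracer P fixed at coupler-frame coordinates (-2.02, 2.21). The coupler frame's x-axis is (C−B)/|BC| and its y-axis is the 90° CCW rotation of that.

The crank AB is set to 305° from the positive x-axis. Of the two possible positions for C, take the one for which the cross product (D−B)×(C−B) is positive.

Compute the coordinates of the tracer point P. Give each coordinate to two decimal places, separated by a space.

0.06 -5.27

A=(0,0), D=(12.00,0)
B = A + 4.00·(cos305°, sin305°) = (2.2943, -3.2766)
|BD| = 10.2439
circle(B,6.00) ∩ circle(D,10.00): a=1.9981, h=5.6575
  candidates: C₊=(2.3778,2.7228) cross=57.955; C₋=(5.9971,-7.9978) cross=-57.955
  mode + wants cross > 0 → take C=(2.3778,2.7228) (cross=57.955)
ex = (C−B)/|BC| = (0.0139,0.9999); ey = (-0.9999,0.0139)
P = B + -2.02·ex + 2.21·ey = (0.0564,-5.2657)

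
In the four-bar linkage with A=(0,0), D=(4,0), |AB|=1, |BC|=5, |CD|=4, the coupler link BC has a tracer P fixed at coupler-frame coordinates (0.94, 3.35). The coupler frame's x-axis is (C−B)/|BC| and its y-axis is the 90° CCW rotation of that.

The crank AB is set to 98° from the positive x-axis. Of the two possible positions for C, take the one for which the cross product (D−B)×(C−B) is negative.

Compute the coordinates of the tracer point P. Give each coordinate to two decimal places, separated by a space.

3.28 1.62

A=(0,0), D=(4.00,0)
B = A + 1.00·(cos98°, sin98°) = (-0.1392, 0.9903)
|BD| = 4.2560
circle(B,5.00) ∩ circle(D,4.00): a=3.1853, h=3.8540
  candidates: C₊=(3.8555,3.9974) cross=16.403; C₋=(2.0620,-3.4992) cross=-16.403
  mode - wants cross < 0 → take C=(2.0620,-3.4992) (cross=-16.403)
ex = (C−B)/|BC| = (0.4402,-0.8979); ey = (0.8979,0.4402)
P = B + 0.94·ex + 3.35·ey = (3.2826,1.6210)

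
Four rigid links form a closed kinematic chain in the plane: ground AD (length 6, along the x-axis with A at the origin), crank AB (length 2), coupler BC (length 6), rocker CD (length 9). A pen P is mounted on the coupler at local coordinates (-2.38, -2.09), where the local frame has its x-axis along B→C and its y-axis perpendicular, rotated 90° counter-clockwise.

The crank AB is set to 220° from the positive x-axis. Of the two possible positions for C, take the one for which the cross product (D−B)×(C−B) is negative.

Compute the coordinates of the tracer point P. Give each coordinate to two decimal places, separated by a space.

A=(0,0), D=(6.00,0)
B = A + 2.00·(cos220°, sin220°) = (-1.5321, -1.2856)
|BD| = 7.6410
circle(B,6.00) ∩ circle(D,9.00): a=0.8759, h=5.9357
  candidates: C₊=(-1.6674,4.7129) cross=45.355; C₋=(0.3300,-6.9893) cross=-45.355
  mode - wants cross < 0 → take C=(0.3300,-6.9893) (cross=-45.355)
ex = (C−B)/|BC| = (0.3103,-0.9506); ey = (0.9506,0.3103)
P = B + -2.38·ex + -2.09·ey = (-4.2575,0.3283)

-4.26 0.33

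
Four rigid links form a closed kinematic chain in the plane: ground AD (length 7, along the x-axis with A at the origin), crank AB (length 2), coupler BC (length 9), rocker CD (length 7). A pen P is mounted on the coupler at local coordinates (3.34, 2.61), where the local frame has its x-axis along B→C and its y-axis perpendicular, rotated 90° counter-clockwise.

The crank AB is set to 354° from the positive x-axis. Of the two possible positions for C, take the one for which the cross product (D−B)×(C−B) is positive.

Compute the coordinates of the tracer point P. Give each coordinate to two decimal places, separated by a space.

1.91 4.03

A=(0,0), D=(7.00,0)
B = A + 2.00·(cos354°, sin354°) = (1.9890, -0.2091)
|BD| = 5.0153
circle(B,9.00) ∩ circle(D,7.00): a=5.6979, h=6.9666
  candidates: C₊=(7.3916,6.9890) cross=34.940; C₋=(7.9724,-6.9321) cross=-34.940
  mode + wants cross > 0 → take C=(7.3916,6.9890) (cross=34.940)
ex = (C−B)/|BC| = (0.6003,0.7998); ey = (-0.7998,0.6003)
P = B + 3.34·ex + 2.61·ey = (1.9065,4.0290)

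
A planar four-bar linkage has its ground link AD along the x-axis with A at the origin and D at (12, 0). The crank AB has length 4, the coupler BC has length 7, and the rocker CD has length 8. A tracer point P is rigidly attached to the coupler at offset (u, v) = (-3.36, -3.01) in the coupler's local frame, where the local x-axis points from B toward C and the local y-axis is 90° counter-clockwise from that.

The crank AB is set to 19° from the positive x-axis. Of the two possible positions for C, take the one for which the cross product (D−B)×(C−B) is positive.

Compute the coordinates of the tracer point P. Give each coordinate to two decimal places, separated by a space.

A=(0,0), D=(12.00,0)
B = A + 4.00·(cos19°, sin19°) = (3.7821, 1.3023)
|BD| = 8.3205
circle(B,7.00) ∩ circle(D,8.00): a=3.2588, h=6.1952
  candidates: C₊=(7.9704,6.9110) cross=51.547; C₋=(6.0311,-5.3266) cross=-51.547
  mode + wants cross > 0 → take C=(7.9704,6.9110) (cross=51.547)
ex = (C−B)/|BC| = (0.5983,0.8012); ey = (-0.8012,0.5983)
P = B + -3.36·ex + -3.01·ey = (4.1834,-3.1909)

4.18 -3.19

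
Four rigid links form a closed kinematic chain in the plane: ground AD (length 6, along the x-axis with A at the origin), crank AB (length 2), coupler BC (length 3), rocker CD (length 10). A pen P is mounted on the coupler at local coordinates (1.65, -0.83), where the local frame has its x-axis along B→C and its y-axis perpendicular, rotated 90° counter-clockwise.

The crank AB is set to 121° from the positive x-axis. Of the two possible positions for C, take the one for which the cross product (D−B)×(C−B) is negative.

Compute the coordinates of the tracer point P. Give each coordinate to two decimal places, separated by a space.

-2.83 2.14

A=(0,0), D=(6.00,0)
B = A + 2.00·(cos121°, sin121°) = (-1.0301, 1.7143)
|BD| = 7.2361
circle(B,3.00) ∩ circle(D,10.00): a=-2.6699, h=1.3681
  candidates: C₊=(-3.2998,3.6760) cross=9.900; C₋=(-3.9481,1.0177) cross=-9.900
  mode - wants cross < 0 → take C=(-3.9481,1.0177) (cross=-9.900)
ex = (C−B)/|BC| = (-0.9727,-0.2322); ey = (0.2322,-0.9727)
P = B + 1.65·ex + -0.83·ey = (-2.8277,2.1385)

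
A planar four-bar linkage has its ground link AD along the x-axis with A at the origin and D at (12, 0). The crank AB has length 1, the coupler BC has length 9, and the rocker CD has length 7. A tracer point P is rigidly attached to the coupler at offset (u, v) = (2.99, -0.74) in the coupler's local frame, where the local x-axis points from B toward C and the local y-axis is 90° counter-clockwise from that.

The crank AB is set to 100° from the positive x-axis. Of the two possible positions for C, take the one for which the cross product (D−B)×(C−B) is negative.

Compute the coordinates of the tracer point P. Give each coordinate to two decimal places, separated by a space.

A=(0,0), D=(12.00,0)
B = A + 1.00·(cos100°, sin100°) = (-0.1736, 0.9848)
|BD| = 12.2134
circle(B,9.00) ∩ circle(D,7.00): a=7.4167, h=5.0982
  candidates: C₊=(7.6300,5.4684) cross=62.267; C₋=(6.8079,-4.6949) cross=-62.267
  mode - wants cross < 0 → take C=(6.8079,-4.6949) (cross=-62.267)
ex = (C−B)/|BC| = (0.7757,-0.6311); ey = (0.6311,0.7757)
P = B + 2.99·ex + -0.74·ey = (1.6788,-1.4761)

1.68 -1.48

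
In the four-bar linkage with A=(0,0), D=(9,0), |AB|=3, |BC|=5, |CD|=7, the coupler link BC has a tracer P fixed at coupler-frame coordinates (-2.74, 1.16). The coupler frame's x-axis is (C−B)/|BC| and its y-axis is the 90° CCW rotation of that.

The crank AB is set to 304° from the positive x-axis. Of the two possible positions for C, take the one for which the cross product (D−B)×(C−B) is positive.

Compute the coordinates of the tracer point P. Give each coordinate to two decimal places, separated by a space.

0.11 -5.02

A=(0,0), D=(9.00,0)
B = A + 3.00·(cos304°, sin304°) = (1.6776, -2.4871)
|BD| = 7.7333
circle(B,5.00) ∩ circle(D,7.00): a=2.3149, h=4.4318
  candidates: C₊=(2.4442,2.4538) cross=34.273; C₋=(5.2948,-5.9390) cross=-34.273
  mode + wants cross > 0 → take C=(2.4442,2.4538) (cross=34.273)
ex = (C−B)/|BC| = (0.1533,0.9882); ey = (-0.9882,0.1533)
P = B + -2.74·ex + 1.16·ey = (0.1112,-5.0169)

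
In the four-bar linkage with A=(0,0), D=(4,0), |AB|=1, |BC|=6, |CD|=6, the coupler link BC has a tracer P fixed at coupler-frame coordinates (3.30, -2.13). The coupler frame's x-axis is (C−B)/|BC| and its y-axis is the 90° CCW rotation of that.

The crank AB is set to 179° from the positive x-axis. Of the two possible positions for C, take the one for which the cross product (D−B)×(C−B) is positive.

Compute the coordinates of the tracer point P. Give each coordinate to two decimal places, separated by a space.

A=(0,0), D=(4.00,0)
B = A + 1.00·(cos179°, sin179°) = (-0.9998, 0.0175)
|BD| = 4.9999
circle(B,6.00) ∩ circle(D,6.00): a=2.4999, h=5.4544
  candidates: C₊=(1.5191,5.4631) cross=27.271; C₋=(1.4810,-5.4456) cross=-27.271
  mode + wants cross > 0 → take C=(1.5191,5.4631) (cross=27.271)
ex = (C−B)/|BC| = (0.4198,0.9076); ey = (-0.9076,0.4198)
P = B + 3.30·ex + -2.13·ey = (2.3188,2.1183)

2.32 2.12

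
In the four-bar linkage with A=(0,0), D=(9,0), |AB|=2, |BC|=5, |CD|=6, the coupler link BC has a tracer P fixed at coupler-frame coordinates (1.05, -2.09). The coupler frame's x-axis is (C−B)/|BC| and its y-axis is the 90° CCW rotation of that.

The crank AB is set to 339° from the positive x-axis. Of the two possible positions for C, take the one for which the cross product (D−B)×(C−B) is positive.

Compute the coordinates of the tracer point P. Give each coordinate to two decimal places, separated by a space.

4.20 -0.79

A=(0,0), D=(9.00,0)
B = A + 2.00·(cos339°, sin339°) = (1.8672, -0.7167)
|BD| = 7.1688
circle(B,5.00) ∩ circle(D,6.00): a=2.8172, h=4.1308
  candidates: C₊=(4.2572,3.6750) cross=29.613; C₋=(5.0832,-4.5452) cross=-29.613
  mode + wants cross > 0 → take C=(4.2572,3.6750) (cross=29.613)
ex = (C−B)/|BC| = (0.4780,0.8784); ey = (-0.8784,0.4780)
P = B + 1.05·ex + -2.09·ey = (4.2048,-0.7935)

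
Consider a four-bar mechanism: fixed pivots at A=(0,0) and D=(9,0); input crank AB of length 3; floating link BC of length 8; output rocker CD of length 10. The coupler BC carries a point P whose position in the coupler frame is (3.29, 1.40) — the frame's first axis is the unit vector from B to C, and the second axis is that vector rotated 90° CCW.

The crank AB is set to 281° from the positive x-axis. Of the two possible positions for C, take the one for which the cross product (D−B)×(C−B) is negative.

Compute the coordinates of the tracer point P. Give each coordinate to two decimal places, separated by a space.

3.67 -4.73

A=(0,0), D=(9.00,0)
B = A + 3.00·(cos281°, sin281°) = (0.5724, -2.9449)
|BD| = 8.9273
circle(B,8.00) ∩ circle(D,10.00): a=2.4473, h=7.6165
  candidates: C₊=(0.3703,5.0526) cross=67.994; C₋=(5.3953,-9.3277) cross=-67.994
  mode - wants cross < 0 → take C=(5.3953,-9.3277) (cross=-67.994)
ex = (C−B)/|BC| = (0.6029,-0.7979); ey = (0.7979,0.6029)
P = B + 3.29·ex + 1.40·ey = (3.6728,-4.7258)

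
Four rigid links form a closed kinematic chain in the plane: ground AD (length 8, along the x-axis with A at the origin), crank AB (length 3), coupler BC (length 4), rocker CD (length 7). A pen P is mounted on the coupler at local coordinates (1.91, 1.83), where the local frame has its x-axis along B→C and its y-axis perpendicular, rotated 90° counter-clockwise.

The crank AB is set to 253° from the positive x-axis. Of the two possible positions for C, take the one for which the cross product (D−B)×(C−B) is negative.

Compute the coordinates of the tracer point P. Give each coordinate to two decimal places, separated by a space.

1.64 -2.05

A=(0,0), D=(8.00,0)
B = A + 3.00·(cos253°, sin253°) = (-0.8771, -2.8689)
|BD| = 9.3292
circle(B,4.00) ∩ circle(D,7.00): a=2.8960, h=2.7592
  candidates: C₊=(1.0300,0.6472) cross=25.742; C₋=(2.7270,-4.6039) cross=-25.742
  mode - wants cross < 0 → take C=(2.7270,-4.6039) (cross=-25.742)
ex = (C−B)/|BC| = (0.9010,-0.4337); ey = (0.4337,0.9010)
P = B + 1.91·ex + 1.83·ey = (1.6376,-2.0485)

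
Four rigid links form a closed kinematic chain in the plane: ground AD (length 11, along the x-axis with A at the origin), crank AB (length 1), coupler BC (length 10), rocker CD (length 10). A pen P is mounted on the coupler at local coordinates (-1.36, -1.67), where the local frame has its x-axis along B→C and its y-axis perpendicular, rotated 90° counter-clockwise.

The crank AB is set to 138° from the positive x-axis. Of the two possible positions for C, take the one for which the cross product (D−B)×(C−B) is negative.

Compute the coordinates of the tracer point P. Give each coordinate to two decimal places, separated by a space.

-2.88 0.91

A=(0,0), D=(11.00,0)
B = A + 1.00·(cos138°, sin138°) = (-0.7431, 0.6691)
|BD| = 11.7622
circle(B,10.00) ∩ circle(D,10.00): a=5.8811, h=8.0878
  candidates: C₊=(5.5885,8.4093) cross=95.130; C₋=(4.6683,-7.7401) cross=-95.130
  mode - wants cross < 0 → take C=(4.6683,-7.7401) (cross=-95.130)
ex = (C−B)/|BC| = (0.5411,-0.8409); ey = (0.8409,0.5411)
P = B + -1.36·ex + -1.67·ey = (-2.8835,0.9091)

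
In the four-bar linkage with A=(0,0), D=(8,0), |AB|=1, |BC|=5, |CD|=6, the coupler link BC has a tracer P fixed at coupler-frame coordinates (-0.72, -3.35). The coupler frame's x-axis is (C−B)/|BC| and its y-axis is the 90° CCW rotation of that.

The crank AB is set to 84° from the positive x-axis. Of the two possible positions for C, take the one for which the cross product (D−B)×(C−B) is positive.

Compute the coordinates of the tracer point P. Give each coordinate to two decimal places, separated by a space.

1.80 -1.99

A=(0,0), D=(8.00,0)
B = A + 1.00·(cos84°, sin84°) = (0.1045, 0.9945)
|BD| = 7.9579
circle(B,5.00) ∩ circle(D,6.00): a=3.2878, h=3.7670
  candidates: C₊=(3.8373,4.3211) cross=29.977; C₋=(2.8958,-3.1539) cross=-29.977
  mode + wants cross > 0 → take C=(3.8373,4.3211) (cross=29.977)
ex = (C−B)/|BC| = (0.7466,0.6653); ey = (-0.6653,0.7466)
P = B + -0.72·ex + -3.35·ey = (1.7958,-1.9855)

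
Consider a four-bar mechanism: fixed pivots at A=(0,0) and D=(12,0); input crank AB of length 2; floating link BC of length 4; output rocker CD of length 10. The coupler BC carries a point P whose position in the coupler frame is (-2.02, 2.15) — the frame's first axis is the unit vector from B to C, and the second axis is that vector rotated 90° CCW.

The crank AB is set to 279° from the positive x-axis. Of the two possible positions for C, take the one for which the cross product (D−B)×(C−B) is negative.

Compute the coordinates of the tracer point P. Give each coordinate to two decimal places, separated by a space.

A=(0,0), D=(12.00,0)
B = A + 2.00·(cos279°, sin279°) = (0.3129, -1.9754)
|BD| = 11.8529
circle(B,4.00) ∩ circle(D,10.00): a=2.3830, h=3.2127
  candidates: C₊=(2.1271,1.5895) cross=38.079; C₋=(3.1980,-4.7460) cross=-38.079
  mode - wants cross < 0 → take C=(3.1980,-4.7460) (cross=-38.079)
ex = (C−B)/|BC| = (0.7213,-0.6926); ey = (0.6926,0.7213)
P = B + -2.02·ex + 2.15·ey = (0.3451,0.9745)

0.35 0.97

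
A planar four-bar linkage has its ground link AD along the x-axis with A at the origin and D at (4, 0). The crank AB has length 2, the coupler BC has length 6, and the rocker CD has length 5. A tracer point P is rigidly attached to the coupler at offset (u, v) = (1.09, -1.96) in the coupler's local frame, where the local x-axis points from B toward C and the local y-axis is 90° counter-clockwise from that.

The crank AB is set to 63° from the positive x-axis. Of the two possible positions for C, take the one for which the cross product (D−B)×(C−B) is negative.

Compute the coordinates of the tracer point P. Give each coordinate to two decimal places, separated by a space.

A=(0,0), D=(4.00,0)
B = A + 2.00·(cos63°, sin63°) = (0.9080, 1.7820)
|BD| = 3.5688
circle(B,6.00) ∩ circle(D,5.00): a=3.3255, h=4.9941
  candidates: C₊=(6.2830,4.4484) cross=17.823; C₋=(1.2955,-4.2055) cross=-17.823
  mode - wants cross < 0 → take C=(1.2955,-4.2055) (cross=-17.823)
ex = (C−B)/|BC| = (0.0646,-0.9979); ey = (0.9979,0.0646)
P = B + 1.09·ex + -1.96·ey = (-0.9775,0.5677)

-0.98 0.57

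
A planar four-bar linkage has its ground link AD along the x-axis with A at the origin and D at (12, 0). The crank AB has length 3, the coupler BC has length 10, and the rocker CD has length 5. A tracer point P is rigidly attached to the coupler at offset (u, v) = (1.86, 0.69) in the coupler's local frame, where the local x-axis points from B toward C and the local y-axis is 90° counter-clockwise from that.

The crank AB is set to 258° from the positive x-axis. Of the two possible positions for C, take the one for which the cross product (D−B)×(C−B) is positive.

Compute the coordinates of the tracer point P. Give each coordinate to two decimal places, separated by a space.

A=(0,0), D=(12.00,0)
B = A + 3.00·(cos258°, sin258°) = (-0.6237, -2.9344)
|BD| = 12.9603
circle(B,10.00) ∩ circle(D,5.00): a=9.3736, h=3.4836
  candidates: C₊=(7.7177,2.5810) cross=45.149; C₋=(9.2952,-4.2052) cross=-45.149
  mode + wants cross > 0 → take C=(7.7177,2.5810) (cross=45.149)
ex = (C−B)/|BC| = (0.8341,0.5515); ey = (-0.5515,0.8341)
P = B + 1.86·ex + 0.69·ey = (0.5472,-1.3330)

0.55 -1.33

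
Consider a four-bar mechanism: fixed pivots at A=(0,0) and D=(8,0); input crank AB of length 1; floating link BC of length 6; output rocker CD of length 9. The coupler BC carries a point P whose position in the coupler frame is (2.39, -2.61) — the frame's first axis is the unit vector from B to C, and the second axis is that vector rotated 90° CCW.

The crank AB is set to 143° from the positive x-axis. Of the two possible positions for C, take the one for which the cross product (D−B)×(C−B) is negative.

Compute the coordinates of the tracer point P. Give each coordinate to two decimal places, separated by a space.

-2.75 -2.35

A=(0,0), D=(8.00,0)
B = A + 1.00·(cos143°, sin143°) = (-0.7986, 0.6018)
|BD| = 8.8192
circle(B,6.00) ∩ circle(D,9.00): a=1.8583, h=5.7050
  candidates: C₊=(1.4447,6.1667) cross=50.313; C₋=(0.6661,-5.2167) cross=-50.313
  mode - wants cross < 0 → take C=(0.6661,-5.2167) (cross=-50.313)
ex = (C−B)/|BC| = (0.2441,-0.9697); ey = (0.9697,0.2441)
P = B + 2.39·ex + -2.61·ey = (-2.7462,-2.3530)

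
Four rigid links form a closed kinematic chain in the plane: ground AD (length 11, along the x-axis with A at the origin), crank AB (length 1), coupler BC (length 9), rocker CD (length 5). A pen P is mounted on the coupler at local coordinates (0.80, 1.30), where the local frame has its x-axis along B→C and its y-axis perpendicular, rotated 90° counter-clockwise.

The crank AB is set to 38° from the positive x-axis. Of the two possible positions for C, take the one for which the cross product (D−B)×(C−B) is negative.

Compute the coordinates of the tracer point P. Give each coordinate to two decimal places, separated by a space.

A=(0,0), D=(11.00,0)
B = A + 1.00·(cos38°, sin38°) = (0.7880, 0.6157)
|BD| = 10.2305
circle(B,9.00) ∩ circle(D,5.00): a=7.8522, h=4.3981
  candidates: C₊=(8.8906,4.5333) cross=44.995; C₋=(8.3613,-4.2470) cross=-44.995
  mode - wants cross < 0 → take C=(8.3613,-4.2470) (cross=-44.995)
ex = (C−B)/|BC| = (0.8415,-0.5403); ey = (0.5403,0.8415)
P = B + 0.80·ex + 1.30·ey = (2.1636,1.2773)

2.16 1.28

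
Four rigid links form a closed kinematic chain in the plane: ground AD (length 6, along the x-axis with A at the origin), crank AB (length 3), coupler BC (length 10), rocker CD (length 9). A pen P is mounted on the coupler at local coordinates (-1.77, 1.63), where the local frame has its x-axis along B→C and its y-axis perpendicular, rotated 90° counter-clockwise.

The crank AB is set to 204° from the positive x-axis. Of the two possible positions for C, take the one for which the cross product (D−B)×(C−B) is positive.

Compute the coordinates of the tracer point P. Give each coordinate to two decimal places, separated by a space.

-4.97 -2.12

A=(0,0), D=(6.00,0)
B = A + 3.00·(cos204°, sin204°) = (-2.7406, -1.2202)
|BD| = 8.8254
circle(B,10.00) ∩ circle(D,9.00): a=5.4891, h=8.3588
  candidates: C₊=(1.5401,7.8172) cross=73.770; C₋=(3.8515,-8.7398) cross=-73.770
  mode + wants cross > 0 → take C=(1.5401,7.8172) (cross=73.770)
ex = (C−B)/|BC| = (0.4281,0.9037); ey = (-0.9037,0.4281)
P = B + -1.77·ex + 1.63·ey = (-4.9714,-2.1221)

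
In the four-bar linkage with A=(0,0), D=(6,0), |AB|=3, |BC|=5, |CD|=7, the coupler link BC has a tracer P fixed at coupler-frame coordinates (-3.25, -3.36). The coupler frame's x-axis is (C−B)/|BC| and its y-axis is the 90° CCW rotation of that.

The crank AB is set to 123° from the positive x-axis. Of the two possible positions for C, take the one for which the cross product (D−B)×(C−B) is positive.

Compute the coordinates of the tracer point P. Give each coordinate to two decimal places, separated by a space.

A=(0,0), D=(6.00,0)
B = A + 3.00·(cos123°, sin123°) = (-1.6339, 2.5160)
|BD| = 8.0378
circle(B,5.00) ∩ circle(D,7.00): a=2.5260, h=4.3150
  candidates: C₊=(2.1158,5.8235) cross=34.683; C₋=(-0.5856,-2.3728) cross=-34.683
  mode + wants cross > 0 → take C=(2.1158,5.8235) (cross=34.683)
ex = (C−B)/|BC| = (0.7499,0.6615); ey = (-0.6615,0.7499)
P = B + -3.25·ex + -3.36·ey = (-1.8486,-2.1537)

-1.85 -2.15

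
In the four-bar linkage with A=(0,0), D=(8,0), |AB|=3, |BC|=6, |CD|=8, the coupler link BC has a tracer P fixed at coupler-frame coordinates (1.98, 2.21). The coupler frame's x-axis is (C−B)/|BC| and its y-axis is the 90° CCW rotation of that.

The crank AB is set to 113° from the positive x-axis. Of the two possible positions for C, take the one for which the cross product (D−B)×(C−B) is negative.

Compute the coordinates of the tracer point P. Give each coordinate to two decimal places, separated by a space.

A=(0,0), D=(8.00,0)
B = A + 3.00·(cos113°, sin113°) = (-1.1722, 2.7615)
|BD| = 9.5789
circle(B,6.00) ∩ circle(D,8.00): a=3.3279, h=4.9925
  candidates: C₊=(3.4537,6.5826) cross=47.823; C₋=(0.5751,-2.9784) cross=-47.823
  mode - wants cross < 0 → take C=(0.5751,-2.9784) (cross=-47.823)
ex = (C−B)/|BC| = (0.2912,-0.9567); ey = (0.9567,0.2912)
P = B + 1.98·ex + 2.21·ey = (1.5186,1.5109)

1.52 1.51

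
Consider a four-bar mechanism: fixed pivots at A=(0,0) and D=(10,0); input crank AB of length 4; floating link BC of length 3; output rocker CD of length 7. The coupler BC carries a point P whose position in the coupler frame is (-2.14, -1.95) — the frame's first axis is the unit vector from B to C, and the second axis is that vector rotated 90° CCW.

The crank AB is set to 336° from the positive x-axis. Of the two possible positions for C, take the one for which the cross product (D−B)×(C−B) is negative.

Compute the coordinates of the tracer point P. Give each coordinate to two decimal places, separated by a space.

A=(0,0), D=(10.00,0)
B = A + 4.00·(cos336°, sin336°) = (3.6542, -1.6269)
|BD| = 6.5511
circle(B,3.00) ∩ circle(D,7.00): a=0.2226, h=2.9917
  candidates: C₊=(3.1268,1.3263) cross=19.599; C₋=(4.6128,-4.4697) cross=-19.599
  mode - wants cross < 0 → take C=(4.6128,-4.4697) (cross=-19.599)
ex = (C−B)/|BC| = (0.3195,-0.9476); ey = (0.9476,0.3195)
P = B + -2.14·ex + -1.95·ey = (1.1226,-0.2222)

1.12 -0.22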